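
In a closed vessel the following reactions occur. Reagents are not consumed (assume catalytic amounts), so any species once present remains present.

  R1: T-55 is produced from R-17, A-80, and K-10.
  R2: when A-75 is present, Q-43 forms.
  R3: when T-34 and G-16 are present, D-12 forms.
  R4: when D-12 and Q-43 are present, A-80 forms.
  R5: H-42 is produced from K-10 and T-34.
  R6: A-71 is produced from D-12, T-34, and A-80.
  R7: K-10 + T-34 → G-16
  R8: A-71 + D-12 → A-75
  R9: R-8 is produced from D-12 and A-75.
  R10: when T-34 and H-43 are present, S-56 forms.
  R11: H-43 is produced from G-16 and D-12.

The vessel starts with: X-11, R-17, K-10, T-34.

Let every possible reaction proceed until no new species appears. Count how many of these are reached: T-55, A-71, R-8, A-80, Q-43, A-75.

T-55 would need R-17, A-80, and K-10 (R1), but A-80 never forms.
A-71 would need D-12, T-34, and A-80 (R6), but A-80 never forms.
R-8 would need D-12 and A-75 (R9), but A-75 never forms.
A-80 would need D-12 and Q-43 (R4), but Q-43 never forms.
Q-43 would need A-75 (R2), but A-75 never forms.
A-75 would need A-71 and D-12 (R8), but A-71 never forms.
None of the 6 are reached.

0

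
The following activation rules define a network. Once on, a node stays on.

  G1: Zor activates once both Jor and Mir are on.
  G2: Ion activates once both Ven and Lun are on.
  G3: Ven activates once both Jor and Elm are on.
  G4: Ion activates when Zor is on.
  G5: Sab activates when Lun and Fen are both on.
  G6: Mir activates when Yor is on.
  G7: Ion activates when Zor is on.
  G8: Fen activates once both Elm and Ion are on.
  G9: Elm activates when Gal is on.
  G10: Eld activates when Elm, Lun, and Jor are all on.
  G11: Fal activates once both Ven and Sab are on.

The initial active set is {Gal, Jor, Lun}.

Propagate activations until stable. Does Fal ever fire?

Yes

Gal is on, so Elm activates (G9).
G3: Jor and Elm on → Ven on.
G2: Ven and Lun on → Ion on.
G8: Elm and Ion on → Fen on.
G5: Lun and Fen on → Sab on.
G11: Ven and Sab on → Fal on.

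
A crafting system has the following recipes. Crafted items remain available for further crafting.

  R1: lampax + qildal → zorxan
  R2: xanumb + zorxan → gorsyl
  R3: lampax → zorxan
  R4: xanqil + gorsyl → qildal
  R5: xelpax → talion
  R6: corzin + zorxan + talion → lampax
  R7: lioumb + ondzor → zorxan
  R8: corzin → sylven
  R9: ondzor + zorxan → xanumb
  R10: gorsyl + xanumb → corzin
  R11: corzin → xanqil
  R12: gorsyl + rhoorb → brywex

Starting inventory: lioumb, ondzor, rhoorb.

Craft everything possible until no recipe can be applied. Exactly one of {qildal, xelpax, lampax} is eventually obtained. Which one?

qildal

Using R7, lioumb and ondzor make zorxan.
Using R9, ondzor and zorxan make xanumb.
xanumb + zorxan → gorsyl (R2).
Using R10, gorsyl and xanumb make corzin.
corzin → xanqil (R11).
xanqil + gorsyl → qildal (R4).
lampax would need corzin, zorxan, and talion (R6), but talion is never obtained. No rule produces xelpax, and it is not given.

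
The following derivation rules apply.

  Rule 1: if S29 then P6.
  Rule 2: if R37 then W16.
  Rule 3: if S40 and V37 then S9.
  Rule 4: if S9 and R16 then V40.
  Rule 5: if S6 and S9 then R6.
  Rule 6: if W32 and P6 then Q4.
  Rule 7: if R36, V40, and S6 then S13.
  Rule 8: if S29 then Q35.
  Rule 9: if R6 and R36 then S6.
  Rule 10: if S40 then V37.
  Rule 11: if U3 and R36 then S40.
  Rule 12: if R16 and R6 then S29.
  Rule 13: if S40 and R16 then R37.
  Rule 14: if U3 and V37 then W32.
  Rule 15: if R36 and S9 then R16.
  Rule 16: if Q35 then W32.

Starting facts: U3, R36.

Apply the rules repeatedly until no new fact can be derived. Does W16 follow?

U3 and R36 hold, so S40 follows (Rule 11).
From S40, Rule 10 gives V37.
From S40 and V37, Rule 3 gives S9.
From R36 and S9, Rule 15 gives R16.
S40 and R16 hold, so R37 follows (Rule 13).
From R37, Rule 2 gives W16.

Yes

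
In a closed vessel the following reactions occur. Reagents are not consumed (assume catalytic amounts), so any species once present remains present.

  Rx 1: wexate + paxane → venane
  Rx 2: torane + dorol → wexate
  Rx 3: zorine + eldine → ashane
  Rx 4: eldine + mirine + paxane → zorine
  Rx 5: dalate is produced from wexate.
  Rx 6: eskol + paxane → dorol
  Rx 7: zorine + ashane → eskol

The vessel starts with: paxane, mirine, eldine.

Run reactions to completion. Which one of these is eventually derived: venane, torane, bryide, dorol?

dorol

eldine, mirine, and paxane present → zorine forms (Rx 4).
zorine and eldine present → ashane forms (Rx 3).
zorine and ashane present → eskol forms (Rx 7).
eskol and paxane present → dorol forms (Rx 6).
No rule produces torane, and it is not given. venane would need wexate and paxane (Rx 1), but wexate never forms. No rule produces bryide, and it is not given.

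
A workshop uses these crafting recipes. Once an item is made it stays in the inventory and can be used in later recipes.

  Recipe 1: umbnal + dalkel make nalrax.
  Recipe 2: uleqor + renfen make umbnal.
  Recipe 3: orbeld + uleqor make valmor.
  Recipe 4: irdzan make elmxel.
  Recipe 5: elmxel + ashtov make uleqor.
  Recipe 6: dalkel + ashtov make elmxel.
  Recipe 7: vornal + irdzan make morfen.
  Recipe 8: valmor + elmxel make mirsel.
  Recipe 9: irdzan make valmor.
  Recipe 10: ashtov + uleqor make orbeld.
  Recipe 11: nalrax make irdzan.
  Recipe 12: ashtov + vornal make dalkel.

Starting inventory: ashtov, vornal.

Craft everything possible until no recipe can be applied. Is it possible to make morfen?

morfen would need vornal and irdzan (Recipe 7), but irdzan is never obtained.

No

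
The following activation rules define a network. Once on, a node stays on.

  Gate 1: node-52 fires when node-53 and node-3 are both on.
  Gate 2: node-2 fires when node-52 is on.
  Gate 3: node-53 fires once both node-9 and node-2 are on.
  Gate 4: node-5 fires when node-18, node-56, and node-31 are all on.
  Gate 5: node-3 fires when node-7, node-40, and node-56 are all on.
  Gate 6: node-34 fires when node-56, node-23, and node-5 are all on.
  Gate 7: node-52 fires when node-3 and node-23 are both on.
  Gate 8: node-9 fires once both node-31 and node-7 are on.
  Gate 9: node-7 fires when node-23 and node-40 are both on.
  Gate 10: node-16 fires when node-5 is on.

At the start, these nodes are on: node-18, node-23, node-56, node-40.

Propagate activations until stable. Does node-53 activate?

node-53 would need node-9 and node-2 (Gate 3), but node-9 never turns on.

No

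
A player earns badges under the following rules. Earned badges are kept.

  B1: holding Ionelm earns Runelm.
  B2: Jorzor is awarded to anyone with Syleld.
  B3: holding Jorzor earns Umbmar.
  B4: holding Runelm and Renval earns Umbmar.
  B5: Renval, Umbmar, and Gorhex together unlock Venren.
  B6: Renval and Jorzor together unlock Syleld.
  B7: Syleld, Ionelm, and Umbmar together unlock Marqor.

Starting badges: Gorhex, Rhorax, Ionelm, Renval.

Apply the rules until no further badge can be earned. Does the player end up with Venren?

With Ionelm, Runelm is earned (B1).
With Runelm and Renval, Umbmar is earned (B4).
With Renval, Umbmar, and Gorhex, Venren is earned (B5).

Yes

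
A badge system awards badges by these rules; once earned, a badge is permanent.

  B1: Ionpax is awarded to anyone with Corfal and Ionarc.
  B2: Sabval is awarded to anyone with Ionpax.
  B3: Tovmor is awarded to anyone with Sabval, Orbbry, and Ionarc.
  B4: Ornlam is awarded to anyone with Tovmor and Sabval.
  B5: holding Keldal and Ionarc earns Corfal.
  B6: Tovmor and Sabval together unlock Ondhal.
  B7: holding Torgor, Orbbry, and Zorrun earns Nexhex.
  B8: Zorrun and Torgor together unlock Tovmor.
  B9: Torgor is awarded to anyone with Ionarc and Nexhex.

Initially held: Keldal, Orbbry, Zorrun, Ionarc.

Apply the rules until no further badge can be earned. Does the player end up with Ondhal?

With Keldal and Ionarc, Corfal is earned (B5).
With Corfal and Ionarc, Ionpax is earned (B1).
With Ionpax, Sabval is earned (B2).
With Sabval, Orbbry, and Ionarc, Tovmor is earned (B3).
With Tovmor and Sabval, Ondhal is earned (B6).

Yes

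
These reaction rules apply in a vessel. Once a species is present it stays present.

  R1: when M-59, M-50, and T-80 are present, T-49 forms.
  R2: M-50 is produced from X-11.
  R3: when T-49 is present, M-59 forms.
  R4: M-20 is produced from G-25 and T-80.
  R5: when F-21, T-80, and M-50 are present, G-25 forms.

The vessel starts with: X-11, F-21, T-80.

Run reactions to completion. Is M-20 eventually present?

X-11 present → M-50 forms (R2).
F-21, T-80, and M-50 present → G-25 forms (R5).
G-25 and T-80 present → M-20 forms (R4).

Yes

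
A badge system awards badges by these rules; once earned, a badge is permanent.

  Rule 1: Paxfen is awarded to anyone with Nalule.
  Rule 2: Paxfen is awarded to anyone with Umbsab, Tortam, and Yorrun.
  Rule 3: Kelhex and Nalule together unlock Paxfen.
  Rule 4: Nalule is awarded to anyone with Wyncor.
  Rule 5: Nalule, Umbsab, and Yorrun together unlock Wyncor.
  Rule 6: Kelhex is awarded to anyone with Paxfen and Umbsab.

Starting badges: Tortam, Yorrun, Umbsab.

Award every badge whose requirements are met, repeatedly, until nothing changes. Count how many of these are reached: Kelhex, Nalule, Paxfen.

With Umbsab, Tortam, and Yorrun, Paxfen is earned (Rule 2).
With Paxfen and Umbsab, Kelhex is earned (Rule 6).
Kelhex: reached.
Nalule would need Wyncor (Rule 4), but Wyncor is never earned.
Paxfen: reached.
Reached: Kelhex and Paxfen — 2 of the 3.

2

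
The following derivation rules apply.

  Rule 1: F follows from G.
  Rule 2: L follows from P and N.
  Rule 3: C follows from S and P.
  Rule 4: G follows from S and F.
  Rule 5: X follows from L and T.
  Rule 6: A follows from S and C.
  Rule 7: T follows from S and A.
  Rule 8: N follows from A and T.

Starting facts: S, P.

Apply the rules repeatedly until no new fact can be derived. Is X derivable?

From S and P, Rule 3 gives C.
S and C hold, so A follows (Rule 6).
S and A hold, so T follows (Rule 7).
From A and T, Rule 8 gives N.
From P and N, Rule 2 gives L.
From L and T, Rule 5 gives X.

Yes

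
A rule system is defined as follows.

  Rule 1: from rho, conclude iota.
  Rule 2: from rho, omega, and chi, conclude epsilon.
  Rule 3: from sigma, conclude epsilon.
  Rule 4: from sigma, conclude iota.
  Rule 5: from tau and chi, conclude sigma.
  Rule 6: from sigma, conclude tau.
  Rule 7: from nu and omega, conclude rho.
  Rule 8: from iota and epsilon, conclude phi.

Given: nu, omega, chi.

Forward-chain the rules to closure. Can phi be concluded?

nu and omega hold, so rho follows (Rule 7).
rho, omega, and chi hold, so epsilon follows (Rule 2).
rho holds, so iota follows (Rule 1).
From iota and epsilon, Rule 8 gives phi.

Yes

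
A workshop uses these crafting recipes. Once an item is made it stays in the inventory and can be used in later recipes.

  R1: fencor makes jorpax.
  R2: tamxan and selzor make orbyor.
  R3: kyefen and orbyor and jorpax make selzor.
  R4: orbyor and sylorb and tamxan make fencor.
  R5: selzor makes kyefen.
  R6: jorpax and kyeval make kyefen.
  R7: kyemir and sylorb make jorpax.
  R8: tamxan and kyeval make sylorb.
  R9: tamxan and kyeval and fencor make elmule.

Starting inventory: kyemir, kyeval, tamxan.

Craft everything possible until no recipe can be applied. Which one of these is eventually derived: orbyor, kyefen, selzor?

Using R8, tamxan and kyeval make sylorb.
kyemir and sylorb → jorpax (R7).
Using R6, jorpax and kyeval make kyefen.
selzor would need kyefen, orbyor, and jorpax (R3), but orbyor is never obtained. orbyor would need tamxan and selzor (R2), but selzor is never obtained.

kyefen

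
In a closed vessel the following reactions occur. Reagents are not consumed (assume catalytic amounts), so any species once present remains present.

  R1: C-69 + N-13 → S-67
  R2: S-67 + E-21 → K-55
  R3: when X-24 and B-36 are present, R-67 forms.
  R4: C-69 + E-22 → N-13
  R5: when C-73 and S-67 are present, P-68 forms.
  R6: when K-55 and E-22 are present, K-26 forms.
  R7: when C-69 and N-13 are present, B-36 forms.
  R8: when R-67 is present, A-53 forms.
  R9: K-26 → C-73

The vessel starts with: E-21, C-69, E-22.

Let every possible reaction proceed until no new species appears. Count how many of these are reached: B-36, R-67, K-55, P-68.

3

C-69 and E-22 present → N-13 forms (R4).
C-69 and N-13 present → B-36 forms (R7).
C-69 and N-13 present → S-67 forms (R1).
S-67 and E-21 present → K-55 forms (R2).
K-55 and E-22 present → K-26 forms (R6).
K-26 present → C-73 forms (R9).
C-73 and S-67 present → P-68 forms (R5).
B-36: reached.
R-67 would need X-24 and B-36 (R3), but X-24 never forms.
K-55: reached.
P-68: reached.
Reached: B-36, K-55, and P-68 — 3 of the 4.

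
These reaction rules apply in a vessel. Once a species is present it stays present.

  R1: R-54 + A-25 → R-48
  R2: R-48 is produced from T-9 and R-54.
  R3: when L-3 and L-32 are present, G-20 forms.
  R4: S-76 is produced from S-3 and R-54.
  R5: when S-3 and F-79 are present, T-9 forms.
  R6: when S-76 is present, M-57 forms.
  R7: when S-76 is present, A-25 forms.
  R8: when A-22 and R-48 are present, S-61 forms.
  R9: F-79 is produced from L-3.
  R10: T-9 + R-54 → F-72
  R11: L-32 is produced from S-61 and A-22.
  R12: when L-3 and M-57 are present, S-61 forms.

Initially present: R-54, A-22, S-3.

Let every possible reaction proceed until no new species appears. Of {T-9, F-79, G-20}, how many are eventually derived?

T-9 would need S-3 and F-79 (R5), but F-79 never forms.
F-79 would need L-3 (R9), but L-3 never forms.
G-20 would need L-3 and L-32 (R3), but L-3 never forms.
None of the 3 are reached.

0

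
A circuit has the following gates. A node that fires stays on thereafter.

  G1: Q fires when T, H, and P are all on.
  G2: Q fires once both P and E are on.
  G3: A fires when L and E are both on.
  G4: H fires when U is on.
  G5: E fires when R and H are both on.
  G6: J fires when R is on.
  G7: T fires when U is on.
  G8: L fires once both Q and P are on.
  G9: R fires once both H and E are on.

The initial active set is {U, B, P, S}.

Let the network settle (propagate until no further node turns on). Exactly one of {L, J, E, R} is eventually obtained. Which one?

U is on, so T fires (G7).
U is on, so H fires (G4).
T, H, and P are on, so Q fires (G1).
Q and P are on, so L fires (G8).
J would need R (G6), but R never turns on. E would need R and H (G5), but R never turns on. R would need H and E (G9), but E never turns on.

L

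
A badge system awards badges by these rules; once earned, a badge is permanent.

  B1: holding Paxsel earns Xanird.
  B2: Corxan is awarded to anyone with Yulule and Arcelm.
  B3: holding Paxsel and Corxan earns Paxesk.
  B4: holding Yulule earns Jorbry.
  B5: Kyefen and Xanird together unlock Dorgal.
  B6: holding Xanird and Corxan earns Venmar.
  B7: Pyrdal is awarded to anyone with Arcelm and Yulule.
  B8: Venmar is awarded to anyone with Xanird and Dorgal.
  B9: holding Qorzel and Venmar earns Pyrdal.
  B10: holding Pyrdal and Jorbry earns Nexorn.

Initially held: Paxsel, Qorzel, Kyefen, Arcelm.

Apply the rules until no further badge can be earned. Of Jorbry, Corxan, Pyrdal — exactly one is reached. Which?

Pyrdal

With Paxsel, Xanird is earned (B1).
With Kyefen and Xanird, Dorgal is earned (B5).
With Xanird and Dorgal, Venmar is earned (B8).
With Qorzel and Venmar, Pyrdal is earned (B9).
Jorbry would need Yulule (B4), but Yulule is never earned. Corxan would need Yulule and Arcelm (B2), but Yulule is never earned.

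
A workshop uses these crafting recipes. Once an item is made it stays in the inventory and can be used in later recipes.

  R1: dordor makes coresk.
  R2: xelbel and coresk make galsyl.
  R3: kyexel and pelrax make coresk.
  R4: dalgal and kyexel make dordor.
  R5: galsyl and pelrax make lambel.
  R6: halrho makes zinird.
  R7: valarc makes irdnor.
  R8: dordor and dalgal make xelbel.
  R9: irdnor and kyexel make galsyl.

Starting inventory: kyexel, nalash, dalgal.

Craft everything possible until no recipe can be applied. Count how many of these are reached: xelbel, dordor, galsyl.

3

Using R4, dalgal and kyexel make dordor.
dordor and dalgal → xelbel (R8).
dordor → coresk (R1).
xelbel and coresk → galsyl (R2).
xelbel: reached.
dordor: reached.
galsyl: reached.
All 3 are reached.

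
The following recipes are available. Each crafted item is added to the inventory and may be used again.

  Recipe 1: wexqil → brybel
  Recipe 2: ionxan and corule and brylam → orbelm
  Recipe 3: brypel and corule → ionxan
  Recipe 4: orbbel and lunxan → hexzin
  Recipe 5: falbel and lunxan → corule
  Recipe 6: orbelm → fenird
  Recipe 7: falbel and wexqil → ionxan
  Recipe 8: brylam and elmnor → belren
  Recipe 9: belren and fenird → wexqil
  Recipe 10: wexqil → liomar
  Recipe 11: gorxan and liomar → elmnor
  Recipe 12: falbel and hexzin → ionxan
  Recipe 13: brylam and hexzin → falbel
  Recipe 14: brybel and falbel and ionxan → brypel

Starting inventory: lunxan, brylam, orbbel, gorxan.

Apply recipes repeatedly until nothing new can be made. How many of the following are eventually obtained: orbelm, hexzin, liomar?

2

Using Recipe 4, orbbel and lunxan make hexzin.
Using Recipe 13, brylam and hexzin make falbel.
falbel and hexzin → ionxan (Recipe 12).
falbel and lunxan → corule (Recipe 5).
ionxan and corule and brylam → orbelm (Recipe 2).
orbelm: reached.
hexzin: reached.
liomar would need wexqil (Recipe 10), but wexqil is never obtained.
Reached: orbelm and hexzin — 2 of the 3.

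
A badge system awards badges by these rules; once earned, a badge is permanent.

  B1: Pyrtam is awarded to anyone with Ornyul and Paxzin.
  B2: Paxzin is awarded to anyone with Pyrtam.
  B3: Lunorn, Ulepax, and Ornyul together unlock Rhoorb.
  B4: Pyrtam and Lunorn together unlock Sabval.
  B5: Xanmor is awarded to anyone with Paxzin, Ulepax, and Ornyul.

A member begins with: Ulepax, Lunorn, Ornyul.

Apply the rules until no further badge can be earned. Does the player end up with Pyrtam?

No

Pyrtam would need Ornyul and Paxzin (B1), but Paxzin is never earned.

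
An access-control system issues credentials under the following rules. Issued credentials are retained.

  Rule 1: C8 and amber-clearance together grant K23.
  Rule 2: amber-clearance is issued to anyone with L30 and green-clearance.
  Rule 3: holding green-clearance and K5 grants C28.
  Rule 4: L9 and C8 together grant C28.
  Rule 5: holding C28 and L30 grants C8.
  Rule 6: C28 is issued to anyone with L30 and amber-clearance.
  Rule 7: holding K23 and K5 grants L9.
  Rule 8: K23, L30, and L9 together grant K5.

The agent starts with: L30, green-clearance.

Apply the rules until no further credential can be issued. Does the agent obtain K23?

Holding L30 and green-clearance grants amber-clearance (Rule 2).
Holding L30 and amber-clearance grants C28 (Rule 6).
Holding C28 and L30 grants C8 (Rule 5).
Holding C8 and amber-clearance grants K23 (Rule 1).

Yes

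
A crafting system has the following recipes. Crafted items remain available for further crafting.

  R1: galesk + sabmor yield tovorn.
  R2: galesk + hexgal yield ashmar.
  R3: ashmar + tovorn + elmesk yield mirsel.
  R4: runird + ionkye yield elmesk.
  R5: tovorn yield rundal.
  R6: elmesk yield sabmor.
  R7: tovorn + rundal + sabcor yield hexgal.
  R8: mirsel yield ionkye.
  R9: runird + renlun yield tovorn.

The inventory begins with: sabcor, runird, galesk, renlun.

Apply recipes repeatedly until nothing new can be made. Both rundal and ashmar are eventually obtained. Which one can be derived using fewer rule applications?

rundal

rundal: Using R9, runird and renlun make tovorn. tovorn → rundal (R5). [2 rule applications]
ashmar: runird + renlun → tovorn (R9). tovorn → rundal (R5). Using R7, tovorn, rundal, and sabcor make hexgal. Using R2, galesk and hexgal make ashmar. [4 rule applications]
rundal needs fewer.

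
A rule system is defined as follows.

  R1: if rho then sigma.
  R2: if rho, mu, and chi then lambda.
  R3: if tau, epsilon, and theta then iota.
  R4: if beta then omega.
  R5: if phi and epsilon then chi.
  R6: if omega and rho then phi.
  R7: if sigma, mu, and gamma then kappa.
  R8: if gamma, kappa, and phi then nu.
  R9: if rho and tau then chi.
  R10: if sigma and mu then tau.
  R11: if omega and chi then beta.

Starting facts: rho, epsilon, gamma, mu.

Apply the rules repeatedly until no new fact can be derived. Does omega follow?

omega would need beta (R4), but beta is never established.

No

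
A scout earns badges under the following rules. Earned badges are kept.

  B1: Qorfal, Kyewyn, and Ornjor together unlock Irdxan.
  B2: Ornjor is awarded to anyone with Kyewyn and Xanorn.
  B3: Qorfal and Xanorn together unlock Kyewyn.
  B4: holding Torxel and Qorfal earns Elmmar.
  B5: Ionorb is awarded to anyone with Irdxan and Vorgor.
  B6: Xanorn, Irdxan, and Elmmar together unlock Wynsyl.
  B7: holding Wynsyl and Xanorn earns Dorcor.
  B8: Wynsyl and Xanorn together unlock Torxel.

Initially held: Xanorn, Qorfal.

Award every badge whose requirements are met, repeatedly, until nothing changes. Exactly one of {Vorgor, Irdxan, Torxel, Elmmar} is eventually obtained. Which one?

Irdxan

With Qorfal and Xanorn, Kyewyn is earned (B3).
With Kyewyn and Xanorn, Ornjor is earned (B2).
With Qorfal, Kyewyn, and Ornjor, Irdxan is earned (B1).
Torxel would need Wynsyl and Xanorn (B8), but Wynsyl is never earned. No rule produces Vorgor, and it is not given. Elmmar would need Torxel and Qorfal (B4), but Torxel is never earned.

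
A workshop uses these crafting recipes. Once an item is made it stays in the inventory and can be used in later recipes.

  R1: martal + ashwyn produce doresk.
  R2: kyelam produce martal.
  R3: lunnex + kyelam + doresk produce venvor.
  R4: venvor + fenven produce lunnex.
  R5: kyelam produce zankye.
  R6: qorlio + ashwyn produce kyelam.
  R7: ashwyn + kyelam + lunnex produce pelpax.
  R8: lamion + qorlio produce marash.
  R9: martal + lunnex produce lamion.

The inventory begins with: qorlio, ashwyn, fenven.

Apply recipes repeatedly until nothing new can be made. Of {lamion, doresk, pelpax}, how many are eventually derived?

Using R6, qorlio and ashwyn make kyelam.
Using R2, kyelam makes martal.
Using R1, martal and ashwyn make doresk.
lamion would need martal and lunnex (R9), but lunnex is never obtained.
doresk: reached.
pelpax would need ashwyn, kyelam, and lunnex (R7), but lunnex is never obtained.
Reached: doresk — 1 of the 3.

1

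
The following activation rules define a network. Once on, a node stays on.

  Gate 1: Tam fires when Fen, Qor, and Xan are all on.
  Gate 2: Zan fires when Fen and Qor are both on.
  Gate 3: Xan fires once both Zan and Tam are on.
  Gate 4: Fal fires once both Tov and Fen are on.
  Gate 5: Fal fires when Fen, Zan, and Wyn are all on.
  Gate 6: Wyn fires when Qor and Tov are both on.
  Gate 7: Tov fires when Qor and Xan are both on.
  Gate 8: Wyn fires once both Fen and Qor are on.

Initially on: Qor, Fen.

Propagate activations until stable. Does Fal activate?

Yes

Gate 8: Fen and Qor on → Wyn on.
Fen and Qor are on, so Zan fires (Gate 2).
Gate 5: Fen, Zan, and Wyn on → Fal on.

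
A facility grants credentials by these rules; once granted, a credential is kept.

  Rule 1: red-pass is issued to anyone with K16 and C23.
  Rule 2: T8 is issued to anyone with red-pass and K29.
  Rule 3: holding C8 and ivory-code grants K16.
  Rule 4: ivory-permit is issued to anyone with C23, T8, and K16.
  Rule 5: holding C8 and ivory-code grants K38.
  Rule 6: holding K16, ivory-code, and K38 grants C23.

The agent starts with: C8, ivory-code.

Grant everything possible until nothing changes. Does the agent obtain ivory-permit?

ivory-permit would need C23, T8, and K16 (Rule 4), but T8 is never granted.

No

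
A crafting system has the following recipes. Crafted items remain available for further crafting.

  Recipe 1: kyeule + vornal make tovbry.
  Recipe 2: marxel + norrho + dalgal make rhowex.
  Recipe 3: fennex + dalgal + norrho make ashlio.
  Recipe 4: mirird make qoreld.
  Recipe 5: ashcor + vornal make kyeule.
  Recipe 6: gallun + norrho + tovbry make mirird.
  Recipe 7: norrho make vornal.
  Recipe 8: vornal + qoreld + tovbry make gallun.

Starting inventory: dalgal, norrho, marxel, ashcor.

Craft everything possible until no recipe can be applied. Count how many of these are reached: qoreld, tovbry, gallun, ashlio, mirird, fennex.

1

norrho → vornal (Recipe 7).
Using Recipe 5, ashcor and vornal make kyeule.
kyeule + vornal → tovbry (Recipe 1).
qoreld would need mirird (Recipe 4), but mirird is never obtained.
tovbry: reached.
gallun would need vornal, qoreld, and tovbry (Recipe 8), but qoreld is never obtained.
ashlio would need fennex, dalgal, and norrho (Recipe 3), but fennex is never obtained.
mirird would need gallun, norrho, and tovbry (Recipe 6), but gallun is never obtained.
No rule produces fennex, and it is not given.
Reached: tovbry — 1 of the 6.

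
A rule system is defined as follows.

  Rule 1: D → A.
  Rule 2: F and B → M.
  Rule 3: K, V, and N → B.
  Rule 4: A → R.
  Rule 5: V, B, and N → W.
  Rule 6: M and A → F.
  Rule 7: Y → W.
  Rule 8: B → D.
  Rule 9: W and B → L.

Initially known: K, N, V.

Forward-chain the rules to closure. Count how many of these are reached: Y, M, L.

From K, V, and N, Rule 3 gives B.
From V, B, and N, Rule 5 gives W.
W and B hold, so L follows (Rule 9).
No rule produces Y, and it is not given.
M would need F and B (Rule 2), but F is never established.
L: reached.
Reached: L — 1 of the 3.

1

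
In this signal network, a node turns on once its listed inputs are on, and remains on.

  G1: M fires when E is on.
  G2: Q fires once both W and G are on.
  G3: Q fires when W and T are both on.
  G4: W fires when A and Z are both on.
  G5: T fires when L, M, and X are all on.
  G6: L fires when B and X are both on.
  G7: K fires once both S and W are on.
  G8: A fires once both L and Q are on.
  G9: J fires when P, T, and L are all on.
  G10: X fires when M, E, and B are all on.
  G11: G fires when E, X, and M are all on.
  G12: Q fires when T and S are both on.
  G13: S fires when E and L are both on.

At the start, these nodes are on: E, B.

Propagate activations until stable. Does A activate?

G1: E on → M on.
G10: M, E, and B on → X on.
G6: B and X on → L on.
G13: E and L on → S on.
G5: L, M, and X on → T on.
T and S are on, so Q fires (G12).
G8: L and Q on → A on.

Yes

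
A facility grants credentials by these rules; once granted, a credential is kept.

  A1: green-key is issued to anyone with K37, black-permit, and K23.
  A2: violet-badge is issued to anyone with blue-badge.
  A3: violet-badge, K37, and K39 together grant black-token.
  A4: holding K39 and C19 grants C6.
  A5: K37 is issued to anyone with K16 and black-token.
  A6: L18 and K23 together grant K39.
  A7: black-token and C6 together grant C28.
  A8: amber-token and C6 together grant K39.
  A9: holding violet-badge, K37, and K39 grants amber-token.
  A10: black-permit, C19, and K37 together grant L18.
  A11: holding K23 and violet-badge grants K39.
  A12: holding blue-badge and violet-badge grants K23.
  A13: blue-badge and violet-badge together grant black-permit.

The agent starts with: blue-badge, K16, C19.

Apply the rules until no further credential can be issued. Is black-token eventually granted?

black-token would need violet-badge, K37, and K39 (A3), but K37 is never granted.

No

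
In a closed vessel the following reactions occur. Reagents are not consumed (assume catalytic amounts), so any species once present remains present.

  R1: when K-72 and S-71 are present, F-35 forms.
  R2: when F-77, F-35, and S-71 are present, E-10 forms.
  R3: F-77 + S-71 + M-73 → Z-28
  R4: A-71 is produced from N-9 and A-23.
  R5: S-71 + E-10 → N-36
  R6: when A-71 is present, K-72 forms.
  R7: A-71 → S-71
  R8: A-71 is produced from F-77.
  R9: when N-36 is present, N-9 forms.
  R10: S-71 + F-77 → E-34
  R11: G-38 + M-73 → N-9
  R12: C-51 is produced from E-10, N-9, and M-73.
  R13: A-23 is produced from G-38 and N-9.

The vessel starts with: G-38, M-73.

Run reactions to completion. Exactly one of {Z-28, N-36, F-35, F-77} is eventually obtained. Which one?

F-35

G-38 and M-73 present → N-9 forms (R11).
G-38 and N-9 present → A-23 forms (R13).
N-9 and A-23 present → A-71 forms (R4).
A-71 present → K-72 forms (R6).
A-71 present → S-71 forms (R7).
K-72 and S-71 present → F-35 forms (R1).
Z-28 would need F-77, S-71, and M-73 (R3), but F-77 never forms. N-36 would need S-71 and E-10 (R5), but E-10 never forms. No rule produces F-77, and it is not given.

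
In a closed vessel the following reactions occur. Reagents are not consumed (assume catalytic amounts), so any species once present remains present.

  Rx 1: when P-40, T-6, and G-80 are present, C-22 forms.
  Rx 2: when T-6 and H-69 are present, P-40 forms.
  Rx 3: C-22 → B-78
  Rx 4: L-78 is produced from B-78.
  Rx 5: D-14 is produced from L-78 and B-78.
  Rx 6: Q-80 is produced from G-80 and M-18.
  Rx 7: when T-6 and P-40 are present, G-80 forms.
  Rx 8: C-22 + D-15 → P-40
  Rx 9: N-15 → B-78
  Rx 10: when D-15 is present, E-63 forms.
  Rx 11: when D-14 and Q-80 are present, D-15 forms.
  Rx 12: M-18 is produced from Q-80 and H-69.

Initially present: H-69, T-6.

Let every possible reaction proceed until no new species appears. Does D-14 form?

T-6 and H-69 present → P-40 forms (Rx 2).
T-6 and P-40 present → G-80 forms (Rx 7).
P-40, T-6, and G-80 present → C-22 forms (Rx 1).
C-22 present → B-78 forms (Rx 3).
B-78 present → L-78 forms (Rx 4).
L-78 and B-78 present → D-14 forms (Rx 5).

Yes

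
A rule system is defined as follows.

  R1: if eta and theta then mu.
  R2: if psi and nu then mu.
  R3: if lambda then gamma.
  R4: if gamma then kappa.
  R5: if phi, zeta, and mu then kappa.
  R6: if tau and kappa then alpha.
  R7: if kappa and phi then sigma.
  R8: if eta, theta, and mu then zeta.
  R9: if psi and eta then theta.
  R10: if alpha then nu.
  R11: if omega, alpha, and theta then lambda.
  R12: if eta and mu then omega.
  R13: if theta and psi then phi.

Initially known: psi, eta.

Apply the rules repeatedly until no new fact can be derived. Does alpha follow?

No

alpha would need tau and kappa (R6), but tau is never established.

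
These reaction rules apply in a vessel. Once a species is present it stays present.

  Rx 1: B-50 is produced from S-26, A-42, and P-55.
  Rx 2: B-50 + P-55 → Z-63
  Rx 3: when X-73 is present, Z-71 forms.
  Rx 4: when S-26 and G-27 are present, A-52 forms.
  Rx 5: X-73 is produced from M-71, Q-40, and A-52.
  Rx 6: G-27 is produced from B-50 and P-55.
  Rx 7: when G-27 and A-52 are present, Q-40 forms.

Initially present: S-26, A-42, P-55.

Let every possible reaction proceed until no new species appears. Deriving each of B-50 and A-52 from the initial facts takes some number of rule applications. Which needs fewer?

B-50

B-50: S-26, A-42, and P-55 present → B-50 forms (Rx 1). [1 rule application]
A-52: S-26, A-42, and P-55 present → B-50 forms (Rx 1). B-50 and P-55 present → G-27 forms (Rx 6). S-26 and G-27 present → A-52 forms (Rx 4). [3 rule applications]
B-50 needs fewer.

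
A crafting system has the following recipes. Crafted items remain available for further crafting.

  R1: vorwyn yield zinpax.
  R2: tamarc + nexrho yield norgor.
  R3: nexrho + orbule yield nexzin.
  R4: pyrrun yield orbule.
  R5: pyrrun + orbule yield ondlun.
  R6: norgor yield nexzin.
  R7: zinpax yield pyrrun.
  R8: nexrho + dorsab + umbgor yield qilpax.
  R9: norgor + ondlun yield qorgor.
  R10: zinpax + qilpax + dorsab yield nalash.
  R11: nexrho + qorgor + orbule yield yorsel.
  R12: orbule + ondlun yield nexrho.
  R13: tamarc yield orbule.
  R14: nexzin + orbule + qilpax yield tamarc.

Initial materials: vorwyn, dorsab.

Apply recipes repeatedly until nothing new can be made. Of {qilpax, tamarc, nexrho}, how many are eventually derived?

Using R1, vorwyn makes zinpax.
Using R7, zinpax makes pyrrun.
pyrrun → orbule (R4).
pyrrun + orbule → ondlun (R5).
orbule + ondlun → nexrho (R12).
qilpax would need nexrho, dorsab, and umbgor (R8), but umbgor is never obtained.
tamarc would need nexzin, orbule, and qilpax (R14), but qilpax is never obtained.
nexrho: reached.
Reached: nexrho — 1 of the 3.

1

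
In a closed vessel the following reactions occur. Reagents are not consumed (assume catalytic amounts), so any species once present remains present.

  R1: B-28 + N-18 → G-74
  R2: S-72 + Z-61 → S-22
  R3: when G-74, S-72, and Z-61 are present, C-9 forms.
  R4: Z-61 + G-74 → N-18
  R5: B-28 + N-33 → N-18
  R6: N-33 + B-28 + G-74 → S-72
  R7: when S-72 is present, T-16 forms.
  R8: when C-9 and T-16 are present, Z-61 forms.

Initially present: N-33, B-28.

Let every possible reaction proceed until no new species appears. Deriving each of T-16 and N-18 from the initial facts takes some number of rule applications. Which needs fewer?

N-18

N-18: B-28 and N-33 present → N-18 forms (R5). [1 rule application]
T-16: B-28 and N-33 present → N-18 forms (R5). B-28 and N-18 present → G-74 forms (R1). N-33, B-28, and G-74 present → S-72 forms (R6). S-72 present → T-16 forms (R7). [4 rule applications]
N-18 needs fewer.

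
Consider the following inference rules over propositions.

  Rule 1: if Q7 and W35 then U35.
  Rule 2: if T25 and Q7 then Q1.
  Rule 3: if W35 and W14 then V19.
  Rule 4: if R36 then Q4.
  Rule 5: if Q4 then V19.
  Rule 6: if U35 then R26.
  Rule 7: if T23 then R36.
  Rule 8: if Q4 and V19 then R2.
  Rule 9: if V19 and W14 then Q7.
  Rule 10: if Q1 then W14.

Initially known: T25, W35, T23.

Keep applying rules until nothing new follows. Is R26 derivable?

No

R26 would need U35 (Rule 6), but U35 is never established.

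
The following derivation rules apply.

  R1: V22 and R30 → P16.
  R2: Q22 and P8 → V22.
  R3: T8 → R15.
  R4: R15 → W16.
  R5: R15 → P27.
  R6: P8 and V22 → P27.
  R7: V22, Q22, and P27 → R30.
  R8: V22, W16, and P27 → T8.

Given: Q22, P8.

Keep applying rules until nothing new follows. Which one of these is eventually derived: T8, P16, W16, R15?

P16

From Q22 and P8, R2 gives V22.
From P8 and V22, R6 gives P27.
V22, Q22, and P27 hold, so R30 follows (R7).
V22 and R30 hold, so P16 follows (R1).
T8 would need V22, W16, and P27 (R8), but W16 is never established. W16 would need R15 (R4), but R15 is never established. R15 would need T8 (R3), but T8 is never established.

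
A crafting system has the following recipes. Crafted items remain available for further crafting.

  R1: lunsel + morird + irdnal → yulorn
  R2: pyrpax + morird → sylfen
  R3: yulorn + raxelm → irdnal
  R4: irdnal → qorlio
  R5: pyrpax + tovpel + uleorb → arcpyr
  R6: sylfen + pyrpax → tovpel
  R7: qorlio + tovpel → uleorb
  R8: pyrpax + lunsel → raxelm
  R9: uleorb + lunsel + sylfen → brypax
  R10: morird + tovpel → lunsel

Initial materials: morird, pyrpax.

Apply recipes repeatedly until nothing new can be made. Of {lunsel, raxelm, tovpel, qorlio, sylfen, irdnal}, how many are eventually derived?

4

pyrpax + morird → sylfen (R2).
Using R6, sylfen and pyrpax make tovpel.
morird + tovpel → lunsel (R10).
pyrpax + lunsel → raxelm (R8).
lunsel: reached.
raxelm: reached.
tovpel: reached.
qorlio would need irdnal (R4), but irdnal is never obtained.
sylfen: reached.
irdnal would need yulorn and raxelm (R3), but yulorn is never obtained.
Reached: lunsel, raxelm, tovpel, and sylfen — 4 of the 6.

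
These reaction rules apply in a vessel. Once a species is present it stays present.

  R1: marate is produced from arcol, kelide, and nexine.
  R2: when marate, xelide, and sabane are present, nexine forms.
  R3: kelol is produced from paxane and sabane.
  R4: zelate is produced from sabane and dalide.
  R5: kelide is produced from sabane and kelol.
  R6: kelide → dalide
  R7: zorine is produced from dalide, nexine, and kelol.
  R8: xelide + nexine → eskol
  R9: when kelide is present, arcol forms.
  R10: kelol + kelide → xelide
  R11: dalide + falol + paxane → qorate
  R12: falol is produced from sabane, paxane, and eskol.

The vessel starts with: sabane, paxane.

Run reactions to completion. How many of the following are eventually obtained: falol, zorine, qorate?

0

falol would need sabane, paxane, and eskol (R12), but eskol never forms.
zorine would need dalide, nexine, and kelol (R7), but nexine never forms.
qorate would need dalide, falol, and paxane (R11), but falol never forms.
None of the 3 are reached.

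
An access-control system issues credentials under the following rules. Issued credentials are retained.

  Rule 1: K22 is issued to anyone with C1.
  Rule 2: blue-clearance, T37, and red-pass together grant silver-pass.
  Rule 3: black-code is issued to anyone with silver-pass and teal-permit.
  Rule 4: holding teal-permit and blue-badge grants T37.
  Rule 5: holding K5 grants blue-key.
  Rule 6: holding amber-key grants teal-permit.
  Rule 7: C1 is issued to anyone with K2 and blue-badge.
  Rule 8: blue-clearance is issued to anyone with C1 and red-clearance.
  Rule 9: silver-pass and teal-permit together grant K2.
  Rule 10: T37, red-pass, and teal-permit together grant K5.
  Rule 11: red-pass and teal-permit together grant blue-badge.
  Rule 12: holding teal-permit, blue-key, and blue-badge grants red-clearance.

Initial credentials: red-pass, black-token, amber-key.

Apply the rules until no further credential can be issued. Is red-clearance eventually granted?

Holding amber-key grants teal-permit (Rule 6).
Holding red-pass and teal-permit grants blue-badge (Rule 11).
Holding teal-permit and blue-badge grants T37 (Rule 4).
Holding T37, red-pass, and teal-permit grants K5 (Rule 10).
Holding K5 grants blue-key (Rule 5).
Holding teal-permit, blue-key, and blue-badge grants red-clearance (Rule 12).

Yes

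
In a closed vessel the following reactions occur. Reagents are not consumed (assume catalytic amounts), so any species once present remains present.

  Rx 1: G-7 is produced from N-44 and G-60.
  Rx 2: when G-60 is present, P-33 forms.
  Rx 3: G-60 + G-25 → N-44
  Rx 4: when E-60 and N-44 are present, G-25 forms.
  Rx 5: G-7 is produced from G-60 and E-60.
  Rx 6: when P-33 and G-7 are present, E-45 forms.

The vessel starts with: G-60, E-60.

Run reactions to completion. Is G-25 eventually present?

G-25 would need E-60 and N-44 (Rx 4), but N-44 never forms.

No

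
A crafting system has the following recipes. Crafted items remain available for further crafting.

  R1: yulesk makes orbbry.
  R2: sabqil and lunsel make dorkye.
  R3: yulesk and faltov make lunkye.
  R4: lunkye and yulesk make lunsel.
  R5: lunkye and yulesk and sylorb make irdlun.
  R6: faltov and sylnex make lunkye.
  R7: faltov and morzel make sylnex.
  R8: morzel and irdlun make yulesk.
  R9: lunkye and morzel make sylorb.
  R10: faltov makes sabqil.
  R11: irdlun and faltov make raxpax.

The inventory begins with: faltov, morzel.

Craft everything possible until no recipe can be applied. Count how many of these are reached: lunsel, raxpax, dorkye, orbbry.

lunsel would need lunkye and yulesk (R4), but yulesk is never obtained.
raxpax would need irdlun and faltov (R11), but irdlun is never obtained.
dorkye would need sabqil and lunsel (R2), but lunsel is never obtained.
orbbry would need yulesk (R1), but yulesk is never obtained.
None of the 4 are reached.

0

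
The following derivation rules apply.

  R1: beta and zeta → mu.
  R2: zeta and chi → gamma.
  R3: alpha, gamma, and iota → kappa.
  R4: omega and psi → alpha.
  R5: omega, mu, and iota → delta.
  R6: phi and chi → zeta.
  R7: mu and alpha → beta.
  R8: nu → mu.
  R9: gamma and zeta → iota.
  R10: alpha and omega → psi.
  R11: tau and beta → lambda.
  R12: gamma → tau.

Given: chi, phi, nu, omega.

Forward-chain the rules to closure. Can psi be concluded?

No

psi would need alpha and omega (R10), but alpha is never established.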